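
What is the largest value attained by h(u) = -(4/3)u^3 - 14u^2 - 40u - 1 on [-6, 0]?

Differentiating, h'(u) = -4u^2 - 28u - 40; which vanishes at u = -5 and u = -2.
Compare values at every candidate in [-6, 0]: h(-6) = 23, h(-5) = 47/3, h(-2) = 101/3, h(0) = -1.
Hence the absolute maximum is 101/3 at u = -2.

101/3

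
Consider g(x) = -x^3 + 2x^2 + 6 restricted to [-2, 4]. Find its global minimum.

-26

Differentiating, g'(x) = -3x^2 + 4x; which vanishes at x = 0 and x = 4/3.
Candidates: g(-2) = 22,  g(0) = 6,  g(4/3) = 194/27,  g(4) = -26.
Hence the absolute minimum is -26 at x = 4.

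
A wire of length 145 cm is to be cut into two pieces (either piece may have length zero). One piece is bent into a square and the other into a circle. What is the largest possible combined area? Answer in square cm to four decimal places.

Let x be the length used for the square. Square side x/4; circle radius (145−x)/(2π).
A(x) = (x/4)² + π·((145−x)/(2π))² = x²/16 + (145−x)²/(4π) for 0 ≤ x ≤ 145. A'(x) = x/8 − (145−x)/(2π) = 0 gives x = 4·145/(π+4) ≈ 81.2144.
A'' > 0, so the interior critical point is a minimum; the maximum is at an endpoint. A(0) = 1673.1163 and A(145) = 1314.0625, so the largest area is 1673.1163.

1673.1163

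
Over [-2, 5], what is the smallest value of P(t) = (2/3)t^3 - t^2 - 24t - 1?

The derivative is 2t^2 - 2t - 24, whose only zero in [-2, 5] is t = 4.
Candidates: P(-2) = 113/3; P(4) = -211/3; P(5) = -188/3.
Hence the absolute minimum is -211/3 at t = 4.

-211/3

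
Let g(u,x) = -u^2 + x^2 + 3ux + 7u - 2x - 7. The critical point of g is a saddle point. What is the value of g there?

∂g/∂u = -2u + 3x + 7 = 0 and ∂g/∂x = 3u + 2x - 2 = 0, so (u, x) = (20/13, -17/13).
The Hessian has g_{uu} = -2, g_{xx} = 2, g_{ux} = 3, giving D = -13 < 0, so the point is a saddle point.
g(20/13, -17/13) = -4/13.

-4/13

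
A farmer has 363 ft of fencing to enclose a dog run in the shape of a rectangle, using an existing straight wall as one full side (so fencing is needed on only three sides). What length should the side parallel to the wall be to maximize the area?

363/2

Let the sides perpendicular to the wall have length x and the parallel side y, so 2x + y = 363 and the area is A = xy = x(363 − 2x).
A'(x) = 363 − 4x = 0 gives x = 363/4, and A''(x) = −4 < 0 confirms a maximum.
Then y = 363 − 2·363/4 = 363/2 and A = 131769/8.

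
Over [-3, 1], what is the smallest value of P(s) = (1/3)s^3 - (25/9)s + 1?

-13/9

Differentiating, P'(s) = s^2 - 25/9; whose only zero in [-3, 1] is s = -5/3.
Candidates: P(-3) = 1/3,  P(-5/3) = 331/81,  P(1) = -13/9.
Hence the absolute minimum is -13/9 at s = 1.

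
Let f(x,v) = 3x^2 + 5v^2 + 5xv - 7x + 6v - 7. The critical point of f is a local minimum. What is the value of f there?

∂f/∂x = 6x + 5v - 7 = 0 and ∂f/∂v = 5x + 10v + 6 = 0, so (x, v) = (20/7, -71/35).
The Hessian has f_{xx} = 6, f_{vv} = 10, f_{xv} = 5, giving D = 35 > 0 with f_{xx} > 0, so the point is a local minimum.
f(20/7, -71/35) = -808/35.

-808/35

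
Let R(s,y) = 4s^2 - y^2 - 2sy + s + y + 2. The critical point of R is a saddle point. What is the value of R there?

9/4

∂R/∂s = 8s - 2y + 1 = 0 and ∂R/∂y = -2s - 2y + 1 = 0, so (s, y) = (0, 1/2).
The Hessian has R_{ss} = 8, R_{yy} = -2, R_{sy} = -2, giving D = -20 < 0, so the point is a saddle point.
R(0, 1/2) = 9/4.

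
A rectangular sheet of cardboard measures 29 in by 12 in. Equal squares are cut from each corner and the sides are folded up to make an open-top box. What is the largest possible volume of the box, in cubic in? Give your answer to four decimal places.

420.8205

With cut size x, the volume is V(x) = x(29 − 2x)(12 − 2x) for 0 < x < 6.
V'(x) = 12x^2 − 164x + 348. Setting V'(x) = 0 gives x ≈ 2.6269 (the root in (0, 6)).
V''(x) = 24x − 164 is negative there, so this is the maximum; V ≈ 420.8205.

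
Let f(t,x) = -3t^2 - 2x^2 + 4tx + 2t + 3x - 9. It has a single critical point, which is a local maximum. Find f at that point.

-13/8

∂f/∂t = -6t + 4x + 2 = 0 and ∂f/∂x = 4t - 4x + 3 = 0, so (t, x) = (5/2, 13/4).
The Hessian has f_{tt} = -6, f_{xx} = -4, f_{tx} = 4, giving D = 8 > 0 with f_{tt} < 0, so the point is a local maximum.
f(5/2, 13/4) = -13/8.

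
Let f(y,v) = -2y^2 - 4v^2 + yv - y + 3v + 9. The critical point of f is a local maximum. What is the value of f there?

298/31

∂f/∂y = -4y + v - 1 = 0 and ∂f/∂v = y - 8v + 3 = 0, so (y, v) = (-5/31, 11/31).
The Hessian has f_{yy} = -4, f_{vv} = -8, f_{yv} = 1, giving D = 31 > 0 with f_{yy} < 0, so the point is a local maximum.
f(-5/31, 11/31) = 298/31.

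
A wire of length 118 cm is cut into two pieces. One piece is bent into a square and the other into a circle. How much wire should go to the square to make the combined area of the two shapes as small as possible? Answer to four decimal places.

Let x be the length used for the square. Square side x/4; circle radius (118−x)/(2π).
A(x) = (x/4)² + π·((118−x)/(2π))² = x²/16 + (118−x)²/(4π) for 0 ≤ x ≤ 118. A'(x) = x/8 − (118−x)/(2π) = 0 gives x = 4·118/(π+4) ≈ 66.0917.
A'' = 1/8 + 1/(2π) > 0, so this gives the minimum combined area; x ≈ 66.0917 cm to the square.

66.0917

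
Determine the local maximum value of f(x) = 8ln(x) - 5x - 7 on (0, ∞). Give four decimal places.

-11.2400

f'(x) = 8/x − 5 = 0 gives x = 8/5.
f''(x) = -8/x², which is negative for x > 0, so this is a local maximum.
f(8/5) = 8·ln(8/5) - 8 - 7 ≈ -11.2400.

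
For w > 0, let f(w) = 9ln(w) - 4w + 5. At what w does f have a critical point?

f'(w) = 9/w − 4 = 0 gives w = 9/4.
f''(w) = -9/w², which is negative for w > 0, so this is a local maximum.
f(9/4) = 9·ln(9/4) - 9 + 5 ≈ 3.2984.

9/4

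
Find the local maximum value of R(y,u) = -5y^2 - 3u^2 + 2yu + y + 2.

∂R/∂y = -10y + 2u + 1 = 0 and ∂R/∂u = 2y - 6u = 0, so (y, u) = (3/28, 1/28).
The Hessian has R_{yy} = -10, R_{uu} = -6, R_{yu} = 2, giving D = 56 > 0 with R_{yy} < 0, so the point is a local maximum.
R(3/28, 1/28) = 115/56.

115/56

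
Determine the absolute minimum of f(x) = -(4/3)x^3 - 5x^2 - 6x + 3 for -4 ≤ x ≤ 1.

-28/3

f'(x) = -4x^2 - 10x - 6, which vanishes at x = -3/2 and x = -1.
Candidates: f(-4) = 97/3, f(-3/2) = 21/4, f(-1) = 16/3, f(1) = -28/3.
The minimum over the interval is -28/3, attained at x = 1.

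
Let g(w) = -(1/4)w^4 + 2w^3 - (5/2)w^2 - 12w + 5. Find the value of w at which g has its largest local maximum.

-1

g'(w) = -w^3 + 6w^2 - 5w - 12 = 0 at w = -1, 3, 4.
g''(w) = -3w^2 + 12w - 5. g''(-1) = -20 < 0 ⇒ local maximum; g''(3) = 4 > 0 ⇒ local minimum; g''(4) = -5 < 0 ⇒ local maximum.
The largest local maximum is g(-1) = 49/4.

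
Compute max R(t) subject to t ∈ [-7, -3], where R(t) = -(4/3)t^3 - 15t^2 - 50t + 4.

229/3

The derivative is -4t^2 - 30t - 50, whose only zero in [-7, -3] is t = -5.
Evaluating at the critical points and endpoints: R(-7) = 229/3; R(-5) = 137/3; R(-3) = 55.
The maximum over the interval is 229/3, attained at t = -7.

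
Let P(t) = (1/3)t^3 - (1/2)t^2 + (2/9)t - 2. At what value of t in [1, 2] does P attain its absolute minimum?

Differentiating, P'(t) = t^2 - t + 2/9; which has no zeros in [1, 2].
Evaluating at the critical points and endpoints: P(1) = -35/18; P(2) = -8/9.
The minimum over the interval is -35/18, attained at t = 1.

1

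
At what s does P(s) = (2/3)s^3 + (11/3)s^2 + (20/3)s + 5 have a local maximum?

P'(s) = 2s^2 + (22/3)s + 20/3 = 0 at s = -2, -5/3.
P''(s) = 4s + 22/3. P''(-2) = -2/3 < 0 ⇒ local maximum; P''(-5/3) = 2/3 > 0 ⇒ local minimum.
Thus P has its local maximum at s = -2, with value 1.

-2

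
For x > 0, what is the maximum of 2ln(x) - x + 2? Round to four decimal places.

R'(x) = 2/x − 1 = 0 gives x = 2.
R''(x) = -2/x², which is negative for x > 0, so this is a local maximum.
R(2) = 2·ln(2) - 2 + 2 ≈ 1.3863.

1.3863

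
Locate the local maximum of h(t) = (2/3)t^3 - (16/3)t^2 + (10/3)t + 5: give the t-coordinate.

1/3

Critical points: h'(t) = 2t^2 - (32/3)t + 10/3 vanishes at t = 1/3, 5.
h''(t) = 4t - 32/3. h''(1/3) = -28/3 < 0 ⇒ local maximum; h''(5) = 28/3 > 0 ⇒ local minimum.
The local maximum is h(1/3) = 449/81.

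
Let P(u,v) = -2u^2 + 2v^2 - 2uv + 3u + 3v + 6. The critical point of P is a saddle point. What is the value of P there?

69/10

∂P/∂u = -4u - 2v + 3 = 0 and ∂P/∂v = -2u + 4v + 3 = 0, so (u, v) = (9/10, -3/10).
The Hessian has P_{uu} = -4, P_{vv} = 4, P_{uv} = -2, giving D = -20 < 0, so the point is a saddle point.
P(9/10, -3/10) = 69/10.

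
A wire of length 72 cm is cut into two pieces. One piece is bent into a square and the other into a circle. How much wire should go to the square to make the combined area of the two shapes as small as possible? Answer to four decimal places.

40.3271

Let x be the length used for the square. Square side x/4; circle radius (72−x)/(2π).
A(x) = (x/4)² + π·((72−x)/(2π))² = x²/16 + (72−x)²/(4π) for 0 ≤ x ≤ 72. A'(x) = x/8 − (72−x)/(2π) = 0 gives x = 4·72/(π+4) ≈ 40.3271.
A'' = 1/8 + 1/(2π) > 0, so this gives the minimum combined area; x ≈ 40.3271 cm to the square.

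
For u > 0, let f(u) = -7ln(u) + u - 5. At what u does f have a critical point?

7

f'(u) = -7/u + 1 = 0 gives u = 7.
f''(u) = 7/u², which is positive for u > 0, so this is a local minimum.
f(7) = -7·ln(7) + 7 - 5 ≈ -11.6214.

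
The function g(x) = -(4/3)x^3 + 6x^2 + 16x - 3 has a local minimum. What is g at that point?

g'(x) = -4x^2 + 12x + 16 = 0 at x = -1, 4.
g''(x) = -8x + 12. g''(-1) = 20 > 0 ⇒ local minimum; g''(4) = -20 < 0 ⇒ local maximum.
Thus g has its local minimum at x = -1, with value -35/3.

-35/3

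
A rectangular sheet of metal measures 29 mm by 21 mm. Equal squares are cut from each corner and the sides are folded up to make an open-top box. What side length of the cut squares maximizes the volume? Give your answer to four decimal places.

4.0096

With cut size x, the volume is V(x) = x(29 − 2x)(21 − 2x) for 0 < x < 10.5.
V'(x) = 12x^2 − 200x + 609. Setting V'(x) = 0 gives x ≈ 4.0096 (the root in (0, 10.5)).
V''(x) = 24x − 200 is negative there, so this is the maximum; V ≈ 1092.0048.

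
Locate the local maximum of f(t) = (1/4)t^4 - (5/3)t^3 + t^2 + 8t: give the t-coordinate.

f'(t) = t^3 - 5t^2 + 2t + 8 = 0 at t = -1, 2, 4.
Since f''(t) = 3t^2 - 10t + 2, we get f''(-1) = 15 > 0 ⇒ local minimum; f''(2) = -6 < 0 ⇒ local maximum; f''(4) = 10 > 0 ⇒ local minimum.
The local maximum is f(2) = 32/3.

2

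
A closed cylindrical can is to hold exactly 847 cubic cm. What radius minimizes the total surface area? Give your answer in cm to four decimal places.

5.1274

With radius r and height h, πr²h = 847 so h = 847/(πr²), and S(r) = 2πr² + 2πrh = 2πr² + 2·847/r.
S'(r) = 4πr − 2·847/r² = 0 ⇒ r³ = 847/(2π), so r ≈ 5.1274 and h = 2r ≈ 10.2549.
S''(r) = 4π + 4·847/r³ > 0, so this is the minimum; S ≈ 495.5683.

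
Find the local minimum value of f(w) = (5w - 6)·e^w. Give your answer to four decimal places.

By the product rule, f'(w) = (5w - 1)·e^w. Since e^w > 0, the only critical point is w = 1/5.
f''(1/5) has the same sign as 5 > 0, so this is a local minimum.
f(1/5) = (-5)·e^(1/5) ≈ -6.1070.

-6.1070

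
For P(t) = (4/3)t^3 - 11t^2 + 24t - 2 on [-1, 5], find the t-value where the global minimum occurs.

Differentiating, P'(t) = 4t^2 - 22t + 24; which vanishes at t = 3/2 and t = 4.
Candidates: P(-1) = -115/3; P(3/2) = 55/4; P(4) = 10/3; P(5) = 29/3.
Hence the absolute minimum is -115/3 at t = -1.

-1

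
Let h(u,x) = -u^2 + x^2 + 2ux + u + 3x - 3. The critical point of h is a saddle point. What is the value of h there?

∂h/∂u = -2u + 2x + 1 = 0 and ∂h/∂x = 2u + 2x + 3 = 0, so (u, x) = (-1/2, -1).
The Hessian has h_{uu} = -2, h_{xx} = 2, h_{ux} = 2, giving D = -8 < 0, so the point is a saddle point.
h(-1/2, -1) = -19/4.

-19/4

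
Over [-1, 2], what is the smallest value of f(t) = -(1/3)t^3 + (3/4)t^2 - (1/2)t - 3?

f'(t) = -t^2 + (3/2)t - 1/2, which vanishes at t = 1/2 and t = 1.
Candidates: f(-1) = -17/12; f(1/2) = -149/48; f(1) = -37/12; f(2) = -11/3.
The minimum over the interval is -11/3, attained at t = 2.

-11/3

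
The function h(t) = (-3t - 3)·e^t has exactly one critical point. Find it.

-2

By the product rule, h'(t) = (-3t - 6)·e^t. Since e^t > 0, the only critical point is t = -2.
h''(-2) has the same sign as -3 < 0, so this is a local maximum.
h(-2) = (3)·e^(-2) ≈ 0.4060.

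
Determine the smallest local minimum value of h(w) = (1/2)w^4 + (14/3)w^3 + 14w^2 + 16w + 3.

-23/3

h'(w) = 2w^3 + 14w^2 + 28w + 16 = 0 at w = -4, -2, -1.
h''(w) = 6w^2 + 28w + 28. h''(-4) = 12 > 0 ⇒ local minimum; h''(-2) = -4 < 0 ⇒ local maximum; h''(-1) = 6 > 0 ⇒ local minimum.
The smallest local minimum is h(-4) = -23/3.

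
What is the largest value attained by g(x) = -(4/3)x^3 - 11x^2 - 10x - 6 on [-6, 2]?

The derivative is -4x^2 - 22x - 10, which vanishes at x = -5 and x = -1/2.
Compare values at every candidate in [-6, 2]: g(-6) = -54,  g(-5) = -193/3,  g(-1/2) = -43/12,  g(2) = -242/3.
So the maximum is g(-1/2) = -43/12.

-43/12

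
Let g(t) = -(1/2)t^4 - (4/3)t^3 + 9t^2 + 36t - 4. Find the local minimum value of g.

-112/3

g'(t) = -2t^3 - 4t^2 + 18t + 36. Setting g'(t) = 0 gives t ∈ {-3, -2, 3}.
Since g''(t) = -6t^2 - 8t + 18, we get g''(-3) = -12 < 0 ⇒ local maximum; g''(-2) = 10 > 0 ⇒ local minimum; g''(3) = -60 < 0 ⇒ local maximum.
The local minimum is g(-2) = -112/3.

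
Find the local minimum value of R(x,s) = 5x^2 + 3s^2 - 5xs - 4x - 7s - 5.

∂R/∂x = 10x - 5s - 4 = 0 and ∂R/∂s = -5x + 6s - 7 = 0, so (x, s) = (59/35, 18/7).
The Hessian has R_{xx} = 10, R_{ss} = 6, R_{xs} = -5, giving D = 35 > 0 with R_{xx} > 0, so the point is a local minimum.
R(59/35, 18/7) = -608/35.

-608/35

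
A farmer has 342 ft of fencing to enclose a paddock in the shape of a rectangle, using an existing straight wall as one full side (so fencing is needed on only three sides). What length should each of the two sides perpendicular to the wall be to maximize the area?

171/2

Let the sides perpendicular to the wall have length x and the parallel side y, so 2x + y = 342 and the area is A = xy = x(342 − 2x).
A'(x) = 342 − 4x = 0 gives x = 171/2, and A''(x) = −4 < 0 confirms a maximum.
Then y = 342 − 2·171/2 = 171 and A = 29241/2.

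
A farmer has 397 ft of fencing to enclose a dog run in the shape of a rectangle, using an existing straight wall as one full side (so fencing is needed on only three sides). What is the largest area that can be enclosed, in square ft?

Let the sides perpendicular to the wall have length x and the parallel side y, so 2x + y = 397 and the area is A = xy = x(397 − 2x).
A'(x) = 397 − 4x = 0 gives x = 397/4, and A''(x) = −4 < 0 confirms a maximum.
Then y = 397 − 2·397/4 = 397/2 and A = 157609/8.

157609/8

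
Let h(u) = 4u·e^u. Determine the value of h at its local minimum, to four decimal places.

Differentiating with the product rule gives h'(u) = (4u + 4)·e^u. Since e^u > 0, the only critical point is u = -1.
h''(-1) has the same sign as 4 > 0, so this is a local minimum.
h(-1) = (-4)·e^(-1) ≈ -1.4715.

-1.4715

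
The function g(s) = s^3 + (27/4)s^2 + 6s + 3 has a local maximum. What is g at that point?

g'(s) = 3s^2 + (27/2)s + 6 = 0 at s = -4, -1/2.
Since g''(s) = 6s + 27/2, we get g''(-4) = -21/2 < 0 ⇒ local maximum; g''(-1/2) = 21/2 > 0 ⇒ local minimum.
So the local maximum value is g(-4) = 23.

23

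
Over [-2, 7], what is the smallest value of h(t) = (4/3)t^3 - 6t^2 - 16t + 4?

The derivative is 4t^2 - 12t - 16, which vanishes at t = -1 and t = 4.
Compare values at every candidate in [-2, 7]: h(-2) = 4/3, h(-1) = 38/3, h(4) = -212/3, h(7) = 166/3.
So the minimum is h(4) = -212/3.

-212/3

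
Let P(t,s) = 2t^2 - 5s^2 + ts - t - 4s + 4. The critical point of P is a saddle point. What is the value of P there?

187/41

∂P/∂t = 4t + s - 1 = 0 and ∂P/∂s = t - 10s - 4 = 0, so (t, s) = (14/41, -15/41).
The Hessian has P_{tt} = 4, P_{ss} = -10, P_{ts} = 1, giving D = -41 < 0, so the point is a saddle point.
P(14/41, -15/41) = 187/41.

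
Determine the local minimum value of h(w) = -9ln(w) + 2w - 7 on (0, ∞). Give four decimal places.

-11.5367

h'(w) = -9/w + 2 = 0 gives w = 9/2.
h''(w) = 9/w², which is positive for w > 0, so this is a local minimum.
h(9/2) = -9·ln(9/2) + 9 - 7 ≈ -11.5367.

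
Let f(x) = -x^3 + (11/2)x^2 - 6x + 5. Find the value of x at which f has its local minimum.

2/3

Critical points: f'(x) = -3x^2 + 11x - 6 vanishes at x = 2/3, 3.
Second-derivative test with f''(x) = -6x + 11: f''(2/3) = 7 > 0 ⇒ local minimum; f''(3) = -7 < 0 ⇒ local maximum.
The local minimum is f(2/3) = 85/27.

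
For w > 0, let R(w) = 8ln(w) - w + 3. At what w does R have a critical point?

R'(w) = 8/w − 1 = 0 gives w = 8.
R''(w) = -8/w², which is negative for w > 0, so this is a local maximum.
R(8) = 8·ln(8) - 8 + 3 ≈ 11.6355.

8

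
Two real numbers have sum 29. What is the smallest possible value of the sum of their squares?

With a + b = 29, a^2 + b^2 = a^2 + (29 − a)^2.
The derivative 2a − 2(29 − a) = 4a − 58 vanishes at a = 29/2; second derivative 4 > 0, a minimum.
The minimum is 2·(29/2)^2 = 841/2.

841/2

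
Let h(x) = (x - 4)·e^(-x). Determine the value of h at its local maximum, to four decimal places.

h'(x) = 1·e^(-x) + (x - 4)·(-1)·e^(-x) = (-x + 5)·e^(-x). Since e^(-x) > 0, the only critical point is x = 5.
h''(5) has the same sign as -1 < 0, so this is a local maximum.
h(5) = (1)·e^(-5) ≈ 0.0067.

0.0067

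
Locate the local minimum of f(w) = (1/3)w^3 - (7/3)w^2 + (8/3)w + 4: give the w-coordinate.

f'(w) = w^2 - (14/3)w + 8/3. Setting f'(w) = 0 gives w ∈ {2/3, 4}.
Since f''(w) = 2w - 14/3, we get f''(2/3) = -10/3 < 0 ⇒ local maximum; f''(4) = 10/3 > 0 ⇒ local minimum.
So the local minimum value is f(4) = -4/3.

4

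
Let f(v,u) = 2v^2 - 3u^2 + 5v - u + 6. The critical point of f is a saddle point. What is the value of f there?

71/24

∂f/∂v = 4v + 5 = 0 and ∂f/∂u = -6u - 1 = 0, so (v, u) = (-5/4, -1/6).
The Hessian has f_{vv} = 4, f_{uu} = -6, f_{vu} = 0, giving D = -24 < 0, so the point is a saddle point.
f(-5/4, -1/6) = 71/24.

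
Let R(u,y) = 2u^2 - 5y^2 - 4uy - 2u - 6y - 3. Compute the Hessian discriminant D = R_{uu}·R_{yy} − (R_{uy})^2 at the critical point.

∂R/∂u = 4u - 4y - 2 = 0 and ∂R/∂y = -4u - 10y - 6 = 0, so (u, y) = (-1/14, -4/7).
The Hessian has R_{uu} = 4, R_{yy} = -10, R_{uy} = -4, giving D = -56 < 0, so the point is a saddle point.
D = (4)·(-10) − (-4)^2 = -56.

-56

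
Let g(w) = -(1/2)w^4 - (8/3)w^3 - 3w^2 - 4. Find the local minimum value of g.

-29/6

g'(w) = -2w^3 - 8w^2 - 6w. Setting g'(w) = 0 gives w ∈ {-3, -1, 0}.
Since g''(w) = -6w^2 - 16w - 6, we get g''(-3) = -12 < 0 ⇒ local maximum; g''(-1) = 4 > 0 ⇒ local minimum; g''(0) = -6 < 0 ⇒ local maximum.
The local minimum is g(-1) = -29/6.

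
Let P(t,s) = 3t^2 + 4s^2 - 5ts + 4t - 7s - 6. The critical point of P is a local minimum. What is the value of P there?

∂P/∂t = 6t - 5s + 4 = 0 and ∂P/∂s = -5t + 8s - 7 = 0, so (t, s) = (3/23, 22/23).
The Hessian has P_{tt} = 6, P_{ss} = 8, P_{ts} = -5, giving D = 23 > 0 with P_{tt} > 0, so the point is a local minimum.
P(3/23, 22/23) = -209/23.

-209/23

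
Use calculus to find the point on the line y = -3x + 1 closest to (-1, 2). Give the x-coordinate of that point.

Minimize D(x)^2 = (x + 1)^2 + (-3x - 1)^2.
d/dx[D^2] = 2(x + 1) + 2·(-3)·(-3x - 1) = 0 ⇒ x = -2/5.
Then y = 11/5 and the distance is √(2/5) ≈ 0.6325.

-2/5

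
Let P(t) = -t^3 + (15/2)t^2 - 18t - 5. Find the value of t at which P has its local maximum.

P'(t) = -3t^2 + 15t - 18 = 0 at t = 2, 3.
Since P''(t) = -6t + 15, we get P''(2) = 3 > 0 ⇒ local minimum; P''(3) = -3 < 0 ⇒ local maximum.
Thus P has its local maximum at t = 3, with value -37/2.

3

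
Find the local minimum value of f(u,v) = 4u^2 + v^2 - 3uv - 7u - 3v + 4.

-120/7

∂f/∂u = 8u - 3v - 7 = 0 and ∂f/∂v = -3u + 2v - 3 = 0, so (u, v) = (23/7, 45/7).
The Hessian has f_{uu} = 8, f_{vv} = 2, f_{uv} = -3, giving D = 7 > 0 with f_{uu} > 0, so the point is a local minimum.
f(23/7, 45/7) = -120/7.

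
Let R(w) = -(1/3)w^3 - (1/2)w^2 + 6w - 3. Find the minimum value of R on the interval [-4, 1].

-33/2

Differentiating, R'(w) = -w^2 - w + 6; whose only zero in [-4, 1] is w = -3.
Candidates: R(-4) = -41/3; R(-3) = -33/2; R(1) = 13/6.
So the minimum is R(-3) = -33/2.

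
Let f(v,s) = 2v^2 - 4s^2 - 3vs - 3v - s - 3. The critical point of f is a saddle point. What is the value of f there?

-148/41

∂f/∂v = 4v - 3s - 3 = 0 and ∂f/∂s = -3v - 8s - 1 = 0, so (v, s) = (21/41, -13/41).
The Hessian has f_{vv} = 4, f_{ss} = -8, f_{vs} = -3, giving D = -41 < 0, so the point is a saddle point.
f(21/41, -13/41) = -148/41.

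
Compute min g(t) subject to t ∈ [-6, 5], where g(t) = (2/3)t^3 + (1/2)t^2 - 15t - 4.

g'(t) = 2t^2 + t - 15, which vanishes at t = -3 and t = 5/2.
Compare values at every candidate in [-6, 5]: g(-6) = -40, g(-3) = 55/2, g(5/2) = -671/24, g(5) = 101/6.
So the minimum is g(-6) = -40.

-40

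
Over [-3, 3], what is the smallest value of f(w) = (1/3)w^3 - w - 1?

-7

f'(w) = w^2 - 1, which vanishes at w = -1 and w = 1.
Compare values at every candidate in [-3, 3]: f(-3) = -7; f(-1) = -1/3; f(1) = -5/3; f(3) = 5.
Hence the absolute minimum is -7 at w = -3.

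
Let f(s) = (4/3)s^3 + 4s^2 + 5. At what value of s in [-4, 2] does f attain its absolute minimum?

-4

Differentiating, f'(s) = 4s^2 + 8s; which vanishes at s = -2 and s = 0.
Compare values at every candidate in [-4, 2]: f(-4) = -49/3,  f(-2) = 31/3,  f(0) = 5,  f(2) = 95/3.
Hence the absolute minimum is -49/3 at s = -4.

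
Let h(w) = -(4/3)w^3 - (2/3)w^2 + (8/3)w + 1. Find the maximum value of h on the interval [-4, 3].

65

h'(w) = -4w^2 - (4/3)w + 8/3, which vanishes at w = -1 and w = 2/3.
Compare values at every candidate in [-4, 3]: h(-4) = 65,  h(-1) = -1,  h(2/3) = 169/81,  h(3) = -33.
The maximum over the interval is 65, attained at w = -4.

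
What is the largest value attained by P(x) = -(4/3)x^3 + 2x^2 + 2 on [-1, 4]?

The derivative is -4x^2 + 4x, which vanishes at x = 0 and x = 1.
Evaluating at the critical points and endpoints: P(-1) = 16/3; P(0) = 2; P(1) = 8/3; P(4) = -154/3.
So the maximum is P(-1) = 16/3.

16/3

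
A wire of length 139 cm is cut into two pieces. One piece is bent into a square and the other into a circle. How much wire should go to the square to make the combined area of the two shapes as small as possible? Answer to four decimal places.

Let x be the length used for the square. Square side x/4; circle radius (139−x)/(2π).
A(x) = (x/4)² + π·((139−x)/(2π))² = x²/16 + (139−x)²/(4π) for 0 ≤ x ≤ 139. A'(x) = x/8 − (139−x)/(2π) = 0 gives x = 4·139/(π+4) ≈ 77.8538.
A'' = 1/8 + 1/(2π) > 0, so this gives the minimum combined area; x ≈ 77.8538 cm to the square.

77.8538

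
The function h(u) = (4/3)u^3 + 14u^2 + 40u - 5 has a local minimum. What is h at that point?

-119/3

Critical points: h'(u) = 4u^2 + 28u + 40 vanishes at u = -5, -2.
h''(u) = 8u + 28. h''(-5) = -12 < 0 ⇒ local maximum; h''(-2) = 12 > 0 ⇒ local minimum.
The local minimum is h(-2) = -119/3.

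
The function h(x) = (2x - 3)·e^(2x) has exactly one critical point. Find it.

h'(x) = 2·e^(2x) + (2x - 3)·2·e^(2x) = (4x - 4)·e^(2x). Since e^(2x) > 0, the only critical point is x = 1.
h''(1) has the same sign as 4 > 0, so this is a local minimum.
h(1) = (-1)·e^(2) ≈ -7.3891.

1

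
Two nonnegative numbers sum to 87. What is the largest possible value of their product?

With x + y = 87, the product is P(x) = x(87 − x).
P'(x) = 87 − 2x = 0 gives x = 87/2; P'' = −2 < 0, so this is the maximum.
P = 87/2·87/2 = 7569/4.

7569/4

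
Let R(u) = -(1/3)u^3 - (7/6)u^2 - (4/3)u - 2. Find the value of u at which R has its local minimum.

-4/3

Critical points: R'(u) = -u^2 - (7/3)u - 4/3 vanishes at u = -4/3, -1.
Second-derivative test with R''(u) = -2u - 7/3: R''(-4/3) = 1/3 > 0 ⇒ local minimum; R''(-1) = -1/3 < 0 ⇒ local maximum.
The local minimum is R(-4/3) = -122/81.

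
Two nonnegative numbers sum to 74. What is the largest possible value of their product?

1369

With x + y = 74, the product is P(x) = x(74 − x).
P'(x) = 74 − 2x = 0 gives x = 37; P'' = −2 < 0, so this is the maximum.
P = 37·37 = 1369.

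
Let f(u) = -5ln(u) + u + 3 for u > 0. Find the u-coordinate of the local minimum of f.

f'(u) = -5/u + 1 = 0 gives u = 5.
f''(u) = 5/u², which is positive for u > 0, so this is a local minimum.
f(5) = -5·ln(5) + 5 + 3 ≈ -0.0472.

5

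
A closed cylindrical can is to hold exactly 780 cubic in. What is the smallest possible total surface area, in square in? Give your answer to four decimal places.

469.0772

With radius r and height h, πr²h = 780 so h = 780/(πr²), and S(r) = 2πr² + 2πrh = 2πr² + 2·780/r.
S'(r) = 4πr − 2·780/r² = 0 ⇒ r³ = 780/(2π), so r ≈ 4.9885 and h = 2r ≈ 9.9770.
S''(r) = 4π + 4·780/r³ > 0, so this is the minimum; S ≈ 469.0772.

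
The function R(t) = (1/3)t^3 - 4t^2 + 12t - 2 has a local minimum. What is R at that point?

R'(t) = t^2 - 8t + 12. Setting R'(t) = 0 gives t ∈ {2, 6}.
Since R''(t) = 2t - 8, we get R''(2) = -4 < 0 ⇒ local maximum; R''(6) = 4 > 0 ⇒ local minimum.
The local minimum is R(6) = -2.

-2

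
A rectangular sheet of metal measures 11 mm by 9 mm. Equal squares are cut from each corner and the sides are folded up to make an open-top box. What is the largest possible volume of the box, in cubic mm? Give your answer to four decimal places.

72.4198

With cut size x, the volume is V(x) = x(11 − 2x)(9 − 2x) for 0 < x < 4.5.
V'(x) = 12x^2 − 80x + 99. Setting V'(x) = 0 gives x ≈ 1.6419 (the root in (0, 4.5)).
V''(x) = 24x − 80 is negative there, so this is the maximum; V ≈ 72.4198.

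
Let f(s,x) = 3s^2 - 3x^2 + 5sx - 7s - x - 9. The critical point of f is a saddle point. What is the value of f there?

∂f/∂s = 6s + 5x - 7 = 0 and ∂f/∂x = 5s - 6x - 1 = 0, so (s, x) = (47/61, 29/61).
The Hessian has f_{ss} = 6, f_{xx} = -6, f_{sx} = 5, giving D = -61 < 0, so the point is a saddle point.
f(47/61, 29/61) = -728/61.

-728/61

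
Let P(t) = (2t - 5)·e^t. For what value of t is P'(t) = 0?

3/2

P'(t) = 2·e^t + (2t - 5)·1·e^t = (2t - 3)·e^t. Since e^t > 0, the only critical point is t = 3/2.
P''(3/2) has the same sign as 2 > 0, so this is a local minimum.
P(3/2) = (-2)·e^(3/2) ≈ -8.9634.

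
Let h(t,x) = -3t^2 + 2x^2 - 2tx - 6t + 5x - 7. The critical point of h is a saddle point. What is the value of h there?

∂h/∂t = -6t - 2x - 6 = 0 and ∂h/∂x = -2t + 4x + 5 = 0, so (t, x) = (-1/2, -3/2).
The Hessian has h_{tt} = -6, h_{xx} = 4, h_{tx} = -2, giving D = -28 < 0, so the point is a saddle point.
h(-1/2, -3/2) = -37/4.

-37/4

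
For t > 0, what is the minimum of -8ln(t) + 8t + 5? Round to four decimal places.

13.0000

g'(t) = -8/t + 8 = 0 gives t = 1.
g''(t) = 8/t², which is positive for t > 0, so this is a local minimum.
g(1) = -8·ln(1) + 8 + 5 ≈ 13.0000.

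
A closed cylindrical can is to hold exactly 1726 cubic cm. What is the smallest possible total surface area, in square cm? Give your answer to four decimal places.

With radius r and height h, πr²h = 1726 so h = 1726/(πr²), and S(r) = 2πr² + 2πrh = 2πr² + 2·1726/r.
S'(r) = 4πr − 2·1726/r² = 0 ⇒ r³ = 1726/(2π), so r ≈ 6.5006 and h = 2r ≈ 13.0012.
S''(r) = 4π + 4·1726/r³ > 0, so this is the minimum; S ≈ 796.5415.

796.5415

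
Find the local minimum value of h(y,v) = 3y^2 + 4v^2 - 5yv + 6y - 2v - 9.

-303/23

∂h/∂y = 6y - 5v + 6 = 0 and ∂h/∂v = -5y + 8v - 2 = 0, so (y, v) = (-38/23, -18/23).
The Hessian has h_{yy} = 6, h_{vv} = 8, h_{yv} = -5, giving D = 23 > 0 with h_{yy} > 0, so the point is a local minimum.
h(-38/23, -18/23) = -303/23.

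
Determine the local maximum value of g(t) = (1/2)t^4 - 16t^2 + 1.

1

g'(t) = 2t^3 - 32t. Setting g'(t) = 0 gives t ∈ {-4, 0, 4}.
g''(t) = 6t^2 - 32. g''(-4) = 64 > 0 ⇒ local minimum; g''(0) = -32 < 0 ⇒ local maximum; g''(4) = 64 > 0 ⇒ local minimum.
Thus g has its local maximum at t = 0, with value 1.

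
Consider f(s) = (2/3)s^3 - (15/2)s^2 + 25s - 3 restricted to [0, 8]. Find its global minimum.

Differentiating, f'(s) = 2s^2 - 15s + 25; which vanishes at s = 5/2 and s = 5.
Evaluating at the critical points and endpoints: f(0) = -3, f(5/2) = 553/24, f(5) = 107/6, f(8) = 175/3.
Hence the absolute minimum is -3 at s = 0.

-3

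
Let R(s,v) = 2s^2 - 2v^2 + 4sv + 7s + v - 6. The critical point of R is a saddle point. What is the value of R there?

-79/8

∂R/∂s = 4s + 4v + 7 = 0 and ∂R/∂v = 4s - 4v + 1 = 0, so (s, v) = (-1, -3/4).
The Hessian has R_{ss} = 4, R_{vv} = -4, R_{sv} = 4, giving D = -32 < 0, so the point is a saddle point.
R(-1, -3/4) = -79/8.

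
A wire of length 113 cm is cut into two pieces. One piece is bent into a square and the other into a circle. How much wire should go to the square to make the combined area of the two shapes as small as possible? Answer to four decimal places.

Let x be the length used for the square. Square side x/4; circle radius (113−x)/(2π).
A(x) = (x/4)² + π·((113−x)/(2π))² = x²/16 + (113−x)²/(4π) for 0 ≤ x ≤ 113. A'(x) = x/8 − (113−x)/(2π) = 0 gives x = 4·113/(π+4) ≈ 63.2912.
A'' = 1/8 + 1/(2π) > 0, so this gives the minimum combined area; x ≈ 63.2912 cm to the square.

63.2912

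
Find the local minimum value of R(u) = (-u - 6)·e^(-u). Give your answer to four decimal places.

-148.4132

R'(u) = (-1)·e^(-u) + (-u - 6)·(-1)·e^(-u) = (u + 5)·e^(-u). Since e^(-u) > 0, the only critical point is u = -5.
R''(-5) has the same sign as 1 > 0, so this is a local minimum.
R(-5) = (-1)·e^(5) ≈ -148.4132.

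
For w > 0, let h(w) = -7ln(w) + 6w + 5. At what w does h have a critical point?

7/6

h'(w) = -7/w + 6 = 0 gives w = 7/6.
h''(w) = 7/w², which is positive for w > 0, so this is a local minimum.
h(7/6) = -7·ln(7/6) + 7 + 5 ≈ 10.9209.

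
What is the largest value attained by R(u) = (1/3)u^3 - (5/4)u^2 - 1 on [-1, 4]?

R'(u) = u^2 - (5/2)u, which vanishes at u = 0 and u = 5/2.
Evaluating at the critical points and endpoints: R(-1) = -31/12,  R(0) = -1,  R(5/2) = -173/48,  R(4) = 1/3.
Hence the absolute maximum is 1/3 at u = 4.

1/3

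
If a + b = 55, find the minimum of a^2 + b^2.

With a + b = 55, a^2 + b^2 = a^2 + (55 − a)^2.
The derivative 2a − 2(55 − a) = 4a − 110 vanishes at a = 55/2; second derivative 4 > 0, a minimum.
The minimum is 2·(55/2)^2 = 3025/2.

3025/2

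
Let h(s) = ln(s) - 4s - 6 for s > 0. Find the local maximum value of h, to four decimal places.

h'(s) = 1/s − 4 = 0 gives s = 1/4.
h''(s) = -1/s², which is negative for s > 0, so this is a local maximum.
h(1/4) = 1·ln(1/4) - 1 - 6 ≈ -8.3863.

-8.3863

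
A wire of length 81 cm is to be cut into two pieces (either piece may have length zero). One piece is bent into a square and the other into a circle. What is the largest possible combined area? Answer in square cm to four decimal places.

Let x be the length used for the square. Square side x/4; circle radius (81−x)/(2π).
A(x) = (x/4)² + π·((81−x)/(2π))² = x²/16 + (81−x)²/(4π) for 0 ≤ x ≤ 81. A'(x) = x/8 − (81−x)/(2π) = 0 gives x = 4·81/(π+4) ≈ 45.3680.
A'' > 0, so the interior critical point is a minimum; the maximum is at an endpoint. A(0) = 522.1078 and A(81) = 410.0625, so the largest area is 522.1078.

522.1078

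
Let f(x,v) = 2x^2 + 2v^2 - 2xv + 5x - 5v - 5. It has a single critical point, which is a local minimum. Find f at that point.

∂f/∂x = 4x - 2v + 5 = 0 and ∂f/∂v = -2x + 4v - 5 = 0, so (x, v) = (-5/6, 5/6).
The Hessian has f_{xx} = 4, f_{vv} = 4, f_{xv} = -2, giving D = 12 > 0 with f_{xx} > 0, so the point is a local minimum.
f(-5/6, 5/6) = -55/6.

-55/6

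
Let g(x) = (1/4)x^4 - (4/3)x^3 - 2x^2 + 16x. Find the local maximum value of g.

52/3

g'(x) = x^3 - 4x^2 - 4x + 16 = 0 at x = -2, 2, 4.
Second-derivative test with g''(x) = 3x^2 - 8x - 4: g''(-2) = 24 > 0 ⇒ local minimum; g''(2) = -8 < 0 ⇒ local maximum; g''(4) = 12 > 0 ⇒ local minimum.
The local maximum is g(2) = 52/3.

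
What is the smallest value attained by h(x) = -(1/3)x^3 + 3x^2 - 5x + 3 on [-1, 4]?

2/3

Differentiating, h'(x) = -x^2 + 6x - 5; whose only zero in [-1, 4] is x = 1.
Compare values at every candidate in [-1, 4]: h(-1) = 34/3,  h(1) = 2/3,  h(4) = 29/3.
So the minimum is h(1) = 2/3.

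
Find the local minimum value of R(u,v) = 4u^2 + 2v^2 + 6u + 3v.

∂R/∂u = 8u + 6 = 0 and ∂R/∂v = 4v + 3 = 0, so (u, v) = (-3/4, -3/4).
The Hessian has R_{uu} = 8, R_{vv} = 4, R_{uv} = 0, giving D = 32 > 0 with R_{uu} > 0, so the point is a local minimum.
R(-3/4, -3/4) = -27/8.

-27/8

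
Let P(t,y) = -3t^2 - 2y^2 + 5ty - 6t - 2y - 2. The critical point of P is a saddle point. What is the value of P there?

∂P/∂t = -6t + 5y - 6 = 0 and ∂P/∂y = 5t - 4y - 2 = 0, so (t, y) = (34, 42).
The Hessian has P_{tt} = -6, P_{yy} = -4, P_{ty} = 5, giving D = -1 < 0, so the point is a saddle point.
P(34, 42) = -146.

-146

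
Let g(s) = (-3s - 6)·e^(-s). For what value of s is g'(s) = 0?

g'(s) = (-3)·e^(-s) + (-3s - 6)·(-1)·e^(-s) = (3s + 3)·e^(-s). Since e^(-s) > 0, the only critical point is s = -1.
g''(-1) has the same sign as 3 > 0, so this is a local minimum.
g(-1) = (-3)·e^(1) ≈ -8.1548.

-1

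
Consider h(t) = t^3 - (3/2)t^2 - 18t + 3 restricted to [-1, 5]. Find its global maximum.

h'(t) = 3t^2 - 3t - 18, whose only zero in [-1, 5] is t = 3.
Evaluating at the critical points and endpoints: h(-1) = 37/2,  h(3) = -75/2,  h(5) = 1/2.
Hence the absolute maximum is 37/2 at t = -1.

37/2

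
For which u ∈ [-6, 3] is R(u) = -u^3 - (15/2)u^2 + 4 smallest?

The derivative is -3u^2 - 15u, which vanishes at u = -5 and u = 0.
Candidates: R(-6) = -50, R(-5) = -117/2, R(0) = 4, R(3) = -181/2.
So the minimum is R(3) = -181/2.

3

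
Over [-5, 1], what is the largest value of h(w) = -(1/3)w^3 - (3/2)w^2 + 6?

h'(w) = -w^2 - 3w, which vanishes at w = -3 and w = 0.
Compare values at every candidate in [-5, 1]: h(-5) = 61/6,  h(-3) = 3/2,  h(0) = 6,  h(1) = 25/6.
Hence the absolute maximum is 61/6 at w = -5.

61/6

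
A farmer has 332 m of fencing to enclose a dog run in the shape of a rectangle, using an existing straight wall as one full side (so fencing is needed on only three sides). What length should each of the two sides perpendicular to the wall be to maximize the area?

83

Let the sides perpendicular to the wall have length x and the parallel side y, so 2x + y = 332 and the area is A = xy = x(332 − 2x).
A'(x) = 332 − 4x = 0 gives x = 83, and A''(x) = −4 < 0 confirms a maximum.
Then y = 332 − 2·83 = 166 and A = 13778.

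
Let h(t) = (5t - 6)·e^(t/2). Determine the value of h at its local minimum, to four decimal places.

Differentiating with the product rule gives h'(t) = ((5/2)t + 2)·e^(t/2). Since e^(t/2) > 0, the only critical point is t = -4/5.
h''(-4/5) has the same sign as 5/2 > 0, so this is a local minimum.
h(-4/5) = (-10)·e^(-2/5) ≈ -6.7032.

-6.7032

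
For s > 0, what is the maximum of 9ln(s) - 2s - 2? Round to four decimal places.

P'(s) = 9/s − 2 = 0 gives s = 9/2.
P''(s) = -9/s², which is negative for s > 0, so this is a local maximum.
P(9/2) = 9·ln(9/2) - 9 - 2 ≈ 2.5367.

2.5367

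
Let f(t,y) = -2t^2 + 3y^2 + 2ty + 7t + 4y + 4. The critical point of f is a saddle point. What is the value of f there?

∂f/∂t = -4t + 2y + 7 = 0 and ∂f/∂y = 2t + 6y + 4 = 0, so (t, y) = (17/14, -15/14).
The Hessian has f_{tt} = -4, f_{yy} = 6, f_{ty} = 2, giving D = -28 < 0, so the point is a saddle point.
f(17/14, -15/14) = 171/28.

171/28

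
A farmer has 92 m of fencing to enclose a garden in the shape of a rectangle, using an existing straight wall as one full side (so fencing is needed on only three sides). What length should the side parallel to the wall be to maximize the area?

46

Let the sides perpendicular to the wall have length x and the parallel side y, so 2x + y = 92 and the area is A = xy = x(92 − 2x).
A'(x) = 92 − 4x = 0 gives x = 23, and A''(x) = −4 < 0 confirms a maximum.
Then y = 92 − 2·23 = 46 and A = 1058.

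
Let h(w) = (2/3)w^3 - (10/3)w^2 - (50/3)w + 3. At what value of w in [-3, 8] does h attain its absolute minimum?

h'(w) = 2w^2 - (20/3)w - 50/3, which vanishes at w = -5/3 and w = 5.
Evaluating at the critical points and endpoints: h(-3) = 5; h(-5/3) = 1493/81; h(5) = -241/3; h(8) = -7/3.
The minimum over the interval is -241/3, attained at w = 5.

5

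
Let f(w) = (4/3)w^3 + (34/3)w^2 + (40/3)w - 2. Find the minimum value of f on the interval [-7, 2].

f'(w) = 4w^2 + (68/3)w + 40/3, which vanishes at w = -5 and w = -2/3.
Compare values at every candidate in [-7, 2]: f(-7) = 8/3,  f(-5) = 48,  f(-2/3) = -506/81,  f(2) = 242/3.
So the minimum is f(-2/3) = -506/81.

-506/81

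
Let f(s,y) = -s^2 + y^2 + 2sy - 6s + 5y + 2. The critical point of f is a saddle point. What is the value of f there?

87/8

∂f/∂s = -2s + 2y - 6 = 0 and ∂f/∂y = 2s + 2y + 5 = 0, so (s, y) = (-11/4, 1/4).
The Hessian has f_{ss} = -2, f_{yy} = 2, f_{sy} = 2, giving D = -8 < 0, so the point is a saddle point.
f(-11/4, 1/4) = 87/8.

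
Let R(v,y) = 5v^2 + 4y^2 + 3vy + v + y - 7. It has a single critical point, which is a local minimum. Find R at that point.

∂R/∂v = 10v + 3y + 1 = 0 and ∂R/∂y = 3v + 8y + 1 = 0, so (v, y) = (-5/71, -7/71).
The Hessian has R_{vv} = 10, R_{yy} = 8, R_{vy} = 3, giving D = 71 > 0 with R_{vv} > 0, so the point is a local minimum.
R(-5/71, -7/71) = -503/71.

-503/71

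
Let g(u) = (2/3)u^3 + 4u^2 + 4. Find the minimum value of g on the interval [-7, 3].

Differentiating, g'(u) = 2u^2 + 8u; which vanishes at u = -4 and u = 0.
Evaluating at the critical points and endpoints: g(-7) = -86/3; g(-4) = 76/3; g(0) = 4; g(3) = 58.
Hence the absolute minimum is -86/3 at u = -7.

-86/3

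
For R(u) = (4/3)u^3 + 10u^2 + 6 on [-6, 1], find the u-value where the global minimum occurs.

0

The derivative is 4u^2 + 20u, which vanishes at u = -5 and u = 0.
Evaluating at the critical points and endpoints: R(-6) = 78, R(-5) = 268/3, R(0) = 6, R(1) = 52/3.
Hence the absolute minimum is 6 at u = 0.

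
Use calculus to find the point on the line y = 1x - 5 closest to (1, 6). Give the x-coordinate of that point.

Minimize D(x)^2 = (x - 1)^2 + (x - 11)^2.
d/dx[D^2] = 2(x - 1) + 2·1·(x - 11) = 0 ⇒ x = 6.
Then y = 1 and the distance is √(50) ≈ 7.0711.

6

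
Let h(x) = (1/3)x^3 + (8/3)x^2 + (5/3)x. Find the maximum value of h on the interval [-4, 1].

Differentiating, h'(x) = x^2 + (16/3)x + 5/3; whose only zero in [-4, 1] is x = -1/3.
Evaluating at the critical points and endpoints: h(-4) = 44/3; h(-1/3) = -22/81; h(1) = 14/3.
The maximum over the interval is 44/3, attained at x = -4.

44/3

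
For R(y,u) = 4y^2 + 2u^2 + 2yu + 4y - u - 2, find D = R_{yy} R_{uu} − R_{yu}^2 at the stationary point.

28

∂R/∂y = 8y + 2u + 4 = 0 and ∂R/∂u = 2y + 4u - 1 = 0, so (y, u) = (-9/14, 4/7).
The Hessian has R_{yy} = 8, R_{uu} = 4, R_{yu} = 2, giving D = 28 > 0 with R_{yy} > 0, so the point is a local minimum.
D = (8)·(4) − (2)^2 = 28.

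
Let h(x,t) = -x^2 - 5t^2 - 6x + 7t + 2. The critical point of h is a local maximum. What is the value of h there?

269/20

∂h/∂x = -2x - 6 = 0 and ∂h/∂t = -10t + 7 = 0, so (x, t) = (-3, 7/10).
The Hessian has h_{xx} = -2, h_{tt} = -10, h_{xt} = 0, giving D = 20 > 0 with h_{xx} < 0, so the point is a local maximum.
h(-3, 7/10) = 269/20.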